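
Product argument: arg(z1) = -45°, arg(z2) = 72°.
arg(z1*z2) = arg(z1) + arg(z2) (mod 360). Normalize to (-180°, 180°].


arg(z1*z2) = -45° + 72° = 27°
Normalized to (-180°, 180°]: 27°

27°


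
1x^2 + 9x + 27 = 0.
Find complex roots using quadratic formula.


disc = 9^2 - 4*1*27 = 81 - 108 = -27
sqrt(|disc|) = sqrt(27) = 5.1962
Real part = -9/(2*1) = -4.5000
Imag part = 5.1962/(2*1) = 2.5981

-4.5000 ± 2.5981i


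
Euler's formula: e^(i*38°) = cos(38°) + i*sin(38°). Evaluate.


cos(38°) = 0.7880
sin(38°) = 0.6157

e^(i*38°) = 0.7880 + 0.6157i


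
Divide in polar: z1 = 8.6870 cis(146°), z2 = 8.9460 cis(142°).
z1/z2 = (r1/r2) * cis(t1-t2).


r = 8.6870 / 8.9460 = 0.9710
theta = 146° - 142° = 4° = 4° (mod 360)

0.9710 cis(4°)


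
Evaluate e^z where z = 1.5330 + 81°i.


e^1.5330 = 4.63205
cos(81°) = 0.15643
sin(81°) = 0.98769
Real = 4.63205*0.15643 = 0.7246
Imag = 4.63205*0.98769 = 4.5750

0.7246 + 4.5750i


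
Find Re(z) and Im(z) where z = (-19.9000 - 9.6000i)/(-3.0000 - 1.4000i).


Multiply by conjugate: (-19.9000 - 9.6000i)(-3.0000 + 1.4000i) / ((-3)^2 + (-1.4)^2)
Numerator real = -19.9*(-3) - (9.6)*(-1.4) = 73.14
Numerator imag = -9.6*(-3) - (-19.9)*(-1.4) = 0.94
Denominator = 10.96
Re(z) = 73.14/10.96 = 6.6734
Im(z) = 0.94/10.96 = 0.0858

Re(z) = 6.6734, Im(z) = 0.0858


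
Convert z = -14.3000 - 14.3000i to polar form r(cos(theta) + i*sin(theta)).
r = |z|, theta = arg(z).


r = sqrt(204.49+204.49) = sqrt(408.98) = 20.2233
theta = atan2(-14.3, -14.3) = -135.0000 degrees

r = 20.2233, theta = -135.0000 degrees


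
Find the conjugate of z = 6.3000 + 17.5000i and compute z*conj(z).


z_bar = 6.3000 - 17.5000i
z*z_bar = 6.3^2 + 17.5^2 = 39.69 + 306.25 = 345.94

z_bar = 6.3000 - 17.5000i, z*z_bar = 345.94


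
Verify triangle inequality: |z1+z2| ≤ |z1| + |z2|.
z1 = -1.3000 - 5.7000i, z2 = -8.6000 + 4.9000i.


|z1| = sqrt((-1.3)^2 + (-5.7)^2) = sqrt(34.18) = 5.8464
|z2| = sqrt((-8.6)^2 + 4.9^2) = sqrt(97.97) = 9.8980
z1+z2 = -9.9000 - 0.8000i
|z1+z2| = sqrt(98.65) = 9.9323
|z1|+|z2| = 5.8464 + 9.8980 = 15.7444

|z1+z2| = 9.9323 ≤ |z1|+|z2| = 15.7444 (verified)


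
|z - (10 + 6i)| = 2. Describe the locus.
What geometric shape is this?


|z - z0| = r is a circle with center z0 and radius r.
Center = (10, 6), radius = 2

Circle with center (10, 6) and radius 2


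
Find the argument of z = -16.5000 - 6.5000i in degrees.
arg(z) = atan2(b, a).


Re = -16.5, Im = -6.5
arg = atan2(-6.5, -16.5) = -158.4986 degrees

arg(z) = -158.4986 degrees


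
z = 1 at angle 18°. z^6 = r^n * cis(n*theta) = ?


r^6 = 1^6 = 1
n*theta = 6*18° = 108° = 108° (mod 360)
a = 1*cos(108°) = -0.3090
b = 1*sin(108°) = 0.9511

1 cis(108°) = -0.3090 + 0.9511i


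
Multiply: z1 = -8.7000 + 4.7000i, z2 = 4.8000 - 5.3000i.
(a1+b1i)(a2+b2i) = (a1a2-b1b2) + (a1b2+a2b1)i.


Real = -8.7*4.8 - 4.7*(-5.3) = -41.76 - (-24.91) = -16.85
Imag = -8.7*(-5.3) + 4.8*4.7 = 46.11 + 22.56 = 68.67

-16.8500 + 68.6700i


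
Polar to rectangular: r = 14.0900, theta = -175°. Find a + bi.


a = 14.0900*cos(-175°) = 14.0900*(-0.996195) = -14.0364
b = 14.0900*sin(-175°) = 14.0900*(-0.087156) = -1.2280

-14.0364 - 1.2280i


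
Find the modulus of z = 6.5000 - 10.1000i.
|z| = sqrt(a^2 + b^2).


|z| = sqrt(6.5^2 + (-10.1)^2) = sqrt(42.25 + 102.01) = sqrt(144.26) = 12.0108

|z| = 12.0108


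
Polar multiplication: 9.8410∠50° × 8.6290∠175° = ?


r = 9.8410 * 8.6290 = 84.9180
theta = 50° + 175° = 225° = 225° (mod 360)

84.9180 cis(225°)


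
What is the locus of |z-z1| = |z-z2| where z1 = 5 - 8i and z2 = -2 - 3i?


Equal distances means the locus is the perpendicular bisector of z1 and z2.
Midpoint = ((5+(-2))/2, (-8+(-3))/2) = (1.5000, -5.5000)

Perpendicular bisector through (1.5000, -5.5000)


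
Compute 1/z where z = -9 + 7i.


|z|^2 = 81+49 = 130
1/z = (-9 - 7i)/130

1/z = -0.0692 - 0.0538i


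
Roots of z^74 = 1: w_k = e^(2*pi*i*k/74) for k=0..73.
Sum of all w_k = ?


The sum of all 74th roots of unity is 0.
Geometric series: (1 - w^74)/(1 - w) = (1-1)/(1-w) = 0 since w^74 = 1, w ≠ 1.
Alternatively: coefficient of z^73 in z^74 - 1 is 0.

0


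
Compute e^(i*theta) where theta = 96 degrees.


cos(96°) = -0.1045
sin(96°) = 0.9945

e^(i*96°) = -0.1045 + 0.9945i


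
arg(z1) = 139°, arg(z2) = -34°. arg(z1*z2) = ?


arg(z1*z2) = 139° - 34° = 105°
Normalized to (-180°, 180°]: 105°

105°


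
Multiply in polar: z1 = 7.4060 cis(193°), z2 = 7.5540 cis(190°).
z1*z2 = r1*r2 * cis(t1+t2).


r = 7.4060 * 7.5540 = 55.9449
theta = 193° + 190° = 383° = 23° (mod 360)

55.9449 cis(23°)


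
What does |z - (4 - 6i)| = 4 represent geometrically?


|z - z0| = r is a circle with center z0 and radius r.
Center = (4, -6), radius = 4

Circle with center (4, -6) and radius 4


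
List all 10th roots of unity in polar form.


The 10th roots of unity are cis(360k/10°) for k=0..9
Angle step = 360/10 = 36°
Primitive root: cis(36°)
Primitive root = 0.8090 + 0.5878i

10 roots at angles: 0°, 36°, 72°, 108°, 144°, 180°, 216°, 252°, 288°, 324°


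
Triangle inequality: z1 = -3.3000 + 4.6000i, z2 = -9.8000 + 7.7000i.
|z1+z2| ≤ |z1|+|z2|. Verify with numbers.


|z1| = sqrt((-3.3)^2 + 4.6^2) = sqrt(32.05) = 5.6613
|z2| = sqrt((-9.8)^2 + 7.7^2) = sqrt(155.33) = 12.4631
z1+z2 = -13.1000 + 12.3000i
|z1+z2| = sqrt(322.9) = 17.9694
|z1|+|z2| = 5.6613 + 12.4631 = 18.1244

|z1+z2| = 17.9694 ≤ |z1|+|z2| = 18.1244 (verified)


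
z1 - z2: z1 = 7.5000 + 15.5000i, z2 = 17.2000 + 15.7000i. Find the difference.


Real: 7.5 - 17.2 = -9.7
Imag: 15.5 - 15.7 = -0.2

-9.7000 - 0.2000i


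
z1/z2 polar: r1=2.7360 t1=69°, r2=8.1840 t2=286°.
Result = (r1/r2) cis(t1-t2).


r = 2.7360 / 8.1840 = 0.3343
theta = 69° - 286° = -217° = 143° (mod 360)

0.3343 cis(143°)


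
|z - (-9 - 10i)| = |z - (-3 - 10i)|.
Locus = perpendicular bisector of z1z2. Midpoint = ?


Equal distances means the locus is the perpendicular bisector of z1 and z2.
Midpoint = ((-9+(-3))/2, (-10+(-10))/2) = (-6.0000, -10.0000)

Perpendicular bisector through (-6.0000, -10.0000)


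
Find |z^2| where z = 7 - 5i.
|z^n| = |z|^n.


|z| = sqrt(49+25) = sqrt(74) = 8.6023
|z^2| = |z|^2 = (sqrt(74))^2 = 74

|z^2| = 74


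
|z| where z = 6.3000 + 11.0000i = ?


|z| = sqrt(6.3^2 + 11^2) = sqrt(39.69 + 121) = sqrt(160.69) = 12.6764

|z| = 12.6764


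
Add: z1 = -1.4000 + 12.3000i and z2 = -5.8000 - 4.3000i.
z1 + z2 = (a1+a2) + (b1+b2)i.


Real: -1.4 - 5.8 = -7.2
Imag: 12.3 - 4.3 = 8

-7.2000 + 8.0000i


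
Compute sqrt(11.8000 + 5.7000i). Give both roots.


|z| = sqrt(139.24+32.49) = 13.1046
sqrt((|z|+a)/2) = sqrt((13.1046+11.8)/2) = sqrt(12.4523) = 3.5288
sqrt((|z|-a)/2) = sqrt((13.1046-11.8)/2) = sqrt(0.6523) = 0.8076

±(3.5288 + 0.8076i) i.e. 3.5288 + 0.8076i and -3.5288 - 0.8076i


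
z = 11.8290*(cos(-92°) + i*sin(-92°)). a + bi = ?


a = 11.8290*cos(-92°) = 11.8290*(-0.0349) = -0.4128
b = 11.8290*sin(-92°) = 11.8290*(-0.99939) = -11.8218

-0.4128 - 11.8218i


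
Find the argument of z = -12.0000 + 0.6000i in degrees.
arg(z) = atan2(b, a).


Re = -12, Im = 0.6
arg = atan2(0.6, -12) = 177.1376 degrees

arg(z) = 177.1376 degrees


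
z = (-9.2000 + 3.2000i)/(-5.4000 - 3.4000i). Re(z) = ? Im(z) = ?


Multiply by conjugate: (-9.2000 + 3.2000i)(-5.4000 + 3.4000i) / ((-5.4)^2 + (-3.4)^2)
Numerator real = -9.2*(-5.4) + 3.2*(-3.4) = 38.8
Numerator imag = 3.2*(-5.4) - (-9.2)*(-3.4) = -48.56
Denominator = 40.72
Re(z) = 38.8/40.72 = 0.9528
Im(z) = -48.56/40.72 = -1.1925

Re(z) = 0.9528, Im(z) = -1.1925


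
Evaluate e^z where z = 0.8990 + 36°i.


e^0.8990 = 2.45714
cos(36°) = 0.80902
sin(36°) = 0.5878
Real = 2.45714*0.80902 = 1.9879
Imag = 2.45714*0.5878 = 1.4443

1.9879 + 1.4443i


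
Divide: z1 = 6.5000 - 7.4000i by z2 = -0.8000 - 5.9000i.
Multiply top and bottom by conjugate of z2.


Conjugate of z2 = -0.8000 + 5.9000i
Numerator: (6.5000 - 7.4000i)(-0.8000 + 5.9000i) = 38.4600 + 44.2700i
Denominator: (-0.8)^2 + (-5.9)^2 = 35.45
Result = (38.4600 + 44.2700i)/35.45

1.0849 + 1.2488i


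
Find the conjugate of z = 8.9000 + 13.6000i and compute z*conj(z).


z_bar = 8.9000 - 13.6000i
z*z_bar = 8.9^2 + 13.6^2 = 79.21 + 184.96 = 264.17

z_bar = 8.9000 - 13.6000i, z*z_bar = 264.17


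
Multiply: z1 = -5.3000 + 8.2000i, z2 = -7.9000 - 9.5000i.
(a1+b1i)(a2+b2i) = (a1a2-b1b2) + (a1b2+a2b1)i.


Real = -5.3*(-7.9) - 8.2*(-9.5) = 41.87 - (-77.9) = 119.77
Imag = -5.3*(-9.5) - (7.9)*8.2 = 50.35 - (64.78) = -14.43

119.7700 - 14.4300i


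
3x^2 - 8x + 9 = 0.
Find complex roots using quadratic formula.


disc = (-8)^2 - 4*3*9 = 64 - 108 = -44
sqrt(|disc|) = sqrt(44) = 6.6332
Real part = 8/(2*3) = 1.3333
Imag part = 6.6332/(2*3) = 1.1055

1.3333 ± 1.1055i


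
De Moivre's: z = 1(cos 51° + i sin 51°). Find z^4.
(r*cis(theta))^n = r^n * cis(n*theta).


r^4 = 1^4 = 1
n*theta = 4*51° = 204° = 204° (mod 360)
a = 1*cos(204°) = -0.9135
b = 1*sin(204°) = -0.4067

1 cis(204°) = -0.9135 - 0.4067i


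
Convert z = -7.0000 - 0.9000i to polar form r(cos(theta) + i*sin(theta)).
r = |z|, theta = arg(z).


r = sqrt(49+0.81) = sqrt(49.81) = 7.0576
theta = atan2(-0.9, -7) = -172.6736 degrees

r = 7.0576, theta = -172.6736 degrees


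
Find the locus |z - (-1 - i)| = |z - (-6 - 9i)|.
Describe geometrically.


Equal distances means the locus is the perpendicular bisector of z1 and z2.
Midpoint = ((-1+(-6))/2, (-1+(-9))/2) = (-3.5000, -5.0000)

Perpendicular bisector through (-3.5000, -5.0000)


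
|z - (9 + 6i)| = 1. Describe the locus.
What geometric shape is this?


|z - z0| = r is a circle with center z0 and radius r.
Center = (9, 6), radius = 1

Circle with center (9, 6) and radius 1


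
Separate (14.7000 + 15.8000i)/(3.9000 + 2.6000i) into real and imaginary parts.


Multiply by conjugate: (14.7000 + 15.8000i)(3.9000 - 2.6000i) / (3.9^2 + 2.6^2)
Numerator real = 14.7*3.9 + 15.8*2.6 = 98.41
Numerator imag = 15.8*3.9 - 14.7*2.6 = 23.4
Denominator = 21.97
Re(z) = 98.41/21.97 = 4.4793
Im(z) = 23.4/21.97 = 1.0651

Re(z) = 4.4793, Im(z) = 1.0651


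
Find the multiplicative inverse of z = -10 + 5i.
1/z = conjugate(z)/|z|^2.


|z|^2 = 100+25 = 125
1/z = (-10 - 5i)/125

1/z = -0.0800 - 0.0400i


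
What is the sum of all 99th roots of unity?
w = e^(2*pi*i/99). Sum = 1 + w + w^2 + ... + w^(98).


The sum of all 99th roots of unity is 0.
Geometric series: (1 - w^99)/(1 - w) = (1-1)/(1-w) = 0 since w^99 = 1, w ≠ 1.
Alternatively: coefficient of z^98 in z^99 - 1 is 0.

0


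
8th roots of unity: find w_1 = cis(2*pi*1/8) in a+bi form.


Angle = 360*1/8 = 45°
a = cos(45°) = 0.7071
b = sin(45°) = 0.7071

0.7071 + 0.7071i


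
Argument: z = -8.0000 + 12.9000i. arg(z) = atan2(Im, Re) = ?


Re = -8, Im = 12.9
arg = atan2(12.9, -8) = 121.8053 degrees

arg(z) = 121.8053 degrees


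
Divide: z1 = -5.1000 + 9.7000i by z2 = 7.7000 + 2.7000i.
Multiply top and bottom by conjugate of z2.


Conjugate of z2 = 7.7000 - 2.7000i
Numerator: (-5.1000 + 9.7000i)(7.7000 - 2.7000i) = -13.0800 + 88.4600i
Denominator: 7.7^2 + 2.7^2 = 66.58
Result = (-13.0800 + 88.4600i)/66.58

-0.1965 + 1.3286i


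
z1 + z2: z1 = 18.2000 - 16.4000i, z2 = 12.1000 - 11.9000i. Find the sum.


Real: 18.2 + 12.1 = 30.3
Imag: -16.4 - 11.9 = -28.3

30.3000 - 28.3000i


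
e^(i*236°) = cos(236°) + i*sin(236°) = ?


cos(236°) = -0.5592
sin(236°) = -0.8290

e^(i*236°) = -0.5592 - 0.8290i


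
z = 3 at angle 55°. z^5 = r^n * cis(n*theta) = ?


r^5 = 3^5 = 243
n*theta = 5*55° = 275° = 275° (mod 360)
a = 243*cos(275°) = 21.1788
b = 243*sin(275°) = -242.0753

243 cis(275°) = 21.1788 - 242.0753i


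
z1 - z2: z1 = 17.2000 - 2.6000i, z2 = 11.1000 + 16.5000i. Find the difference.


Real: 17.2 - 11.1 = 6.1
Imag: -2.6 - 16.5 = -19.1

6.1000 - 19.1000i


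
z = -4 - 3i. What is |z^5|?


|z| = sqrt(16+9) = sqrt(25) = 5
|z^5| = |z|^5 = 5^5 = 3125

|z^5| = 3125


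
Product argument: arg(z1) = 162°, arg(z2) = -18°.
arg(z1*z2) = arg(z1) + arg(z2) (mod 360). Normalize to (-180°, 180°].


arg(z1*z2) = 162° - 18° = 144°
Normalized to (-180°, 180°]: 144°

144°


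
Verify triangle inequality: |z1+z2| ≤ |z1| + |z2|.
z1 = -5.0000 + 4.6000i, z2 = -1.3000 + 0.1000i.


|z1| = sqrt((-5)^2 + 4.6^2) = sqrt(46.16) = 6.7941
|z2| = sqrt((-1.3)^2 + 0.1^2) = sqrt(1.7) = 1.3038
z1+z2 = -6.3000 + 4.7000i
|z1+z2| = sqrt(61.78) = 7.8600
|z1|+|z2| = 6.7941 + 1.3038 = 8.0979

|z1+z2| = 7.8600 ≤ |z1|+|z2| = 8.0979 (verified)


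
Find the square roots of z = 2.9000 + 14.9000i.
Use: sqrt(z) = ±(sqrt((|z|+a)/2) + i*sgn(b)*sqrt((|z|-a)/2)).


|z| = sqrt(8.41+222.01) = 15.1796
sqrt((|z|+a)/2) = sqrt((15.1796+2.9)/2) = sqrt(9.0398) = 3.0066
sqrt((|z|-a)/2) = sqrt((15.1796-2.9)/2) = sqrt(6.1398) = 2.4779

±(3.0066 + 2.4779i) i.e. 3.0066 + 2.4779i and -3.0066 - 2.4779i


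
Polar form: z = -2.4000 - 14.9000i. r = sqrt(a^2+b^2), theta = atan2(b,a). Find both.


r = sqrt(5.76+222.01) = sqrt(227.77) = 15.0921
theta = atan2(-14.9, -2.4) = -99.1503 degrees

r = 15.0921, theta = -99.1503 degrees


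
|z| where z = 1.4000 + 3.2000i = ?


|z| = sqrt(1.4^2 + 3.2^2) = sqrt(1.96 + 10.24) = sqrt(12.2) = 3.4928

|z| = 3.4928


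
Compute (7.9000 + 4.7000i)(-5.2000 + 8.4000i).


Real = 7.9*(-5.2) - 4.7*8.4 = -41.08 - 39.48 = -80.56
Imag = 7.9*8.4 - (5.2)*4.7 = 66.36 - (24.44) = 41.92

-80.5600 + 41.9200i


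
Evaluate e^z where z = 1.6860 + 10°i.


e^1.6860 = 5.3978
cos(10°) = 0.9848
sin(10°) = 0.17365
Real = 5.3978*0.9848 = 5.3158
Imag = 5.3978*0.17365 = 0.9373

5.3158 + 0.9373i


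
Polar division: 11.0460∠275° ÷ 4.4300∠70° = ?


r = 11.0460 / 4.4300 = 2.4935
theta = 275° - 70° = 205° = 205° (mod 360)

2.4935 cis(205°)


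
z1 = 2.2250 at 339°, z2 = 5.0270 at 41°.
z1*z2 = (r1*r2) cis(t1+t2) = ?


r = 2.2250 * 5.0270 = 11.1851
theta = 339° + 41° = 380° = 20° (mod 360)

11.1851 cis(20°)


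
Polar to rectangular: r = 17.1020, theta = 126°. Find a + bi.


a = 17.1020*cos(126°) = 17.1020*(-0.587785) = -10.0523
b = 17.1020*sin(126°) = 17.1020*0.809017 = 13.8358

-10.0523 + 13.8358i


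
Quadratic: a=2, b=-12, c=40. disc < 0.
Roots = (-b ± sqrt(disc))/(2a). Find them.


disc = (-12)^2 - 4*2*40 = 144 - 320 = -176
sqrt(|disc|) = sqrt(176) = 13.2665
Real part = 12/(2*2) = 3.0000
Imag part = 13.2665/(2*2) = 3.3166

3.0000 ± 3.3166i


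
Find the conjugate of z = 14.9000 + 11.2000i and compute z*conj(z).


z_bar = 14.9000 - 11.2000i
z*z_bar = 14.9^2 + 11.2^2 = 222.01 + 125.44 = 347.45

z_bar = 14.9000 - 11.2000i, z*z_bar = 347.45


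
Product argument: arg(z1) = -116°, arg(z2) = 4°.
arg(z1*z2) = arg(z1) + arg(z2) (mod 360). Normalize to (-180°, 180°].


arg(z1*z2) = -116° + 4° = -112°
Normalized to (-180°, 180°]: -112°

-112°


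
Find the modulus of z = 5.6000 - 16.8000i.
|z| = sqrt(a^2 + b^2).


|z| = sqrt(5.6^2 + (-16.8)^2) = sqrt(31.36 + 282.24) = sqrt(313.6) = 17.7088

|z| = 17.7088


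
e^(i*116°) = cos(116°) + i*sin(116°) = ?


cos(116°) = -0.4384
sin(116°) = 0.8988

e^(i*116°) = -0.4384 + 0.8988i


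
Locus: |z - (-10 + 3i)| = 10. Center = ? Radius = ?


|z - z0| = r is a circle with center z0 and radius r.
Center = (-10, 3), radius = 10

Circle with center (-10, 3) and radius 10


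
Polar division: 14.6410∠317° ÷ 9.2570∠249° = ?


r = 14.6410 / 9.2570 = 1.5816
theta = 317° - 249° = 68° = 68° (mod 360)

1.5816 cis(68°)


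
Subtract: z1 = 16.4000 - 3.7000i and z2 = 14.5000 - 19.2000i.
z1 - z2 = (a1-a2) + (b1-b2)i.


Real: 16.4 - 14.5 = 1.9
Imag: -3.7 + 19.2 = 15.5

1.9000 + 15.5000i


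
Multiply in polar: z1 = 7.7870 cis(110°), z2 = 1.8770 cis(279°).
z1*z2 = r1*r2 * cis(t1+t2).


r = 7.7870 * 1.8770 = 14.6162
theta = 110° + 279° = 389° = 29° (mod 360)

14.6162 cis(29°)


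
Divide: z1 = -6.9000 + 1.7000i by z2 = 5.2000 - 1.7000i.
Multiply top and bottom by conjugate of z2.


Conjugate of z2 = 5.2000 + 1.7000i
Numerator: (-6.9000 + 1.7000i)(5.2000 + 1.7000i) = -38.7700 - 2.8900i
Denominator: 5.2^2 + (-1.7)^2 = 29.93
Result = (-38.7700 - 2.8900i)/29.93

-1.2954 - 0.0966i


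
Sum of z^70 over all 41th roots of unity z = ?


The roots are w_k = w^k with w = e^(2*pi*i/41), and (w^k)^70 = (w^70)^k.
So S = 1 + u + u^2 + ... + u^(40) with u = w^70.
70 = 1*41 + 29, so 70 is not a multiple of 41: u = (w^41)^1 * w^29 = w^29 ≠ 1 (w is a primitive 41th root), while u^41 = (w^41)^70 = 1.
Geometric series: S = (1 - u^41)/(1 - u) = (1 - 1)/(1 - u) = 0

S = 0


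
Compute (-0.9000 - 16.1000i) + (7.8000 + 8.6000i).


Real: -0.9 + 7.8 = 6.9
Imag: -16.1 + 8.6 = -7.5

6.9000 - 7.5000i


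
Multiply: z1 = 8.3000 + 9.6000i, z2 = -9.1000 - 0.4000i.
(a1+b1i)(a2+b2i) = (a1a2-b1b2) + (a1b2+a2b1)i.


Real = 8.3*(-9.1) - 9.6*(-0.4) = -75.53 - (-3.84) = -71.69
Imag = 8.3*(-0.4) - (9.1)*9.6 = -3.32 - (87.36) = -90.68

-71.6900 - 90.6800i


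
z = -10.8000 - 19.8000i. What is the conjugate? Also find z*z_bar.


z_bar = -10.8000 + 19.8000i
z*z_bar = (-10.8)^2 + (-19.8)^2 = 116.64 + 392.04 = 508.68

z_bar = -10.8000 + 19.8000i, z*z_bar = 508.68


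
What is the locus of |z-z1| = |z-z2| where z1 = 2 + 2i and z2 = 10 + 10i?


Equal distances means the locus is the perpendicular bisector of z1 and z2.
Midpoint = ((2+10)/2, (2+10)/2) = (6.0000, 6.0000)

Perpendicular bisector through (6.0000, 6.0000)


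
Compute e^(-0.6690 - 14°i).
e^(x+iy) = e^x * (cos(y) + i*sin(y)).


e^-0.6690 = 0.5122
cos(-14°) = 0.9703
sin(-14°) = -0.2419
Real = 0.5122*0.9703 = 0.4970
Imag = 0.5122*(-0.2419) = -0.1239

0.4970 - 0.1239i


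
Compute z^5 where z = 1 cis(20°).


r^5 = 1^5 = 1
n*theta = 5*20° = 100° = 100° (mod 360)
a = 1*cos(100°) = -0.1736
b = 1*sin(100°) = 0.9848

1 cis(100°) = -0.1736 + 0.9848i


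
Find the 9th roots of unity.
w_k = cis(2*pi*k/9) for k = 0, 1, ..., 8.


The 9th roots of unity are cis(360k/9°) for k=0..8
Angle step = 360/9 = 40°
Primitive root: cis(40°)
Primitive root = 0.7660 + 0.6428i

9 roots at angles: 0°, 40°, 80°, 120°, 160°, 200°, 240°, 280°, 320°


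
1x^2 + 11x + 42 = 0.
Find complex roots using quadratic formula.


disc = 11^2 - 4*1*42 = 121 - 168 = -47
sqrt(|disc|) = sqrt(47) = 6.8557
Real part = -11/(2*1) = -5.5000
Imag part = 6.8557/(2*1) = 3.4278

-5.5000 ± 3.4278i


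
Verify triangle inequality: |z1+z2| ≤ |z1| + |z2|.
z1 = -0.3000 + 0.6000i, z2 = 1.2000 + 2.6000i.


|z1| = sqrt((-0.3)^2 + 0.6^2) = sqrt(0.45) = 0.6708
|z2| = sqrt(1.2^2 + 2.6^2) = sqrt(8.2) = 2.8636
z1+z2 = 0.9000 + 3.2000i
|z1+z2| = sqrt(11.05) = 3.3242
|z1|+|z2| = 0.6708 + 2.8636 = 3.5344

|z1+z2| = 3.3242 ≤ |z1|+|z2| = 3.5344 (verified)


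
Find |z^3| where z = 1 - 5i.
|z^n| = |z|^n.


|z| = sqrt(1+25) = sqrt(26) = 5.0990
|z^3| = |z|^3 = (sqrt(26))^3 = 26*sqrt(26)

|z^3| = 26*sqrt(26) ≈ 132.5745


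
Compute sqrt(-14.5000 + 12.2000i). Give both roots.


|z| = sqrt(210.25+148.84) = 18.9497
sqrt((|z|+a)/2) = sqrt((18.9497+(-14.5))/2) = sqrt(2.2248) = 1.4916
sqrt((|z|-a)/2) = sqrt((18.9497-(-14.5))/2) = sqrt(16.7248) = 4.0896

±(1.4916 + 4.0896i) i.e. 1.4916 + 4.0896i and -1.4916 - 4.0896i


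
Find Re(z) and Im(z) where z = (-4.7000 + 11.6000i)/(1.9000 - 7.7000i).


Multiply by conjugate: (-4.7000 + 11.6000i)(1.9000 + 7.7000i) / (1.9^2 + (-7.7)^2)
Numerator real = -4.7*1.9 + 11.6*(-7.7) = -98.25
Numerator imag = 11.6*1.9 - (-4.7)*(-7.7) = -14.15
Denominator = 62.9
Re(z) = -98.25/62.9 = -1.5620
Im(z) = -14.15/62.9 = -0.2250

Re(z) = -1.5620, Im(z) = -0.2250


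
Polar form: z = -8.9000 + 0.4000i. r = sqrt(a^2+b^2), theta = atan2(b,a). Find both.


r = sqrt(79.21+0.16) = sqrt(79.37) = 8.9090
theta = atan2(0.4, -8.9) = 177.4266 degrees

r = 8.9090, theta = 177.4266 degrees


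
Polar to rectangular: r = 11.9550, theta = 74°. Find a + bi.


a = 11.9550*cos(74°) = 11.9550*0.275637 = 3.2952
b = 11.9550*sin(74°) = 11.9550*0.96126 = 11.4919

3.2952 + 11.4919i


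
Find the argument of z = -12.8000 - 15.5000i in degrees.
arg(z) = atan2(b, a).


Re = -12.8, Im = -15.5
arg = atan2(-15.5, -12.8) = -129.5501 degrees

arg(z) = -129.5501 degrees


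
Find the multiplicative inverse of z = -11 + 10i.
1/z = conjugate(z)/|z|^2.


|z|^2 = 121+100 = 221
1/z = (-11 - 10i)/221

1/z = -0.0498 - 0.0452i


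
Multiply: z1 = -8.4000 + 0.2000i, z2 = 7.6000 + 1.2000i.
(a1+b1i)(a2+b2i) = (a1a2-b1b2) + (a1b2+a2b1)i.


Real = -8.4*7.6 - 0.2*1.2 = -63.84 - 0.24 = -64.08
Imag = -8.4*1.2 + 7.6*0.2 = -10.08 + 1.52 = -8.56

-64.0800 - 8.5600i


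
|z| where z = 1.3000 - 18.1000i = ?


|z| = sqrt(1.3^2 + (-18.1)^2) = sqrt(1.69 + 327.61) = sqrt(329.3) = 18.1466

|z| = 18.1466


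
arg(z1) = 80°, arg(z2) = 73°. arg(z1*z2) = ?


arg(z1*z2) = 80° + 73° = 153°
Normalized to (-180°, 180°]: 153°

153°


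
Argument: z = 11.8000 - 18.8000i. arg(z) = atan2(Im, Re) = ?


Re = 11.8, Im = -18.8
arg = atan2(-18.8, 11.8) = -57.8852 degrees

arg(z) = -57.8852 degrees


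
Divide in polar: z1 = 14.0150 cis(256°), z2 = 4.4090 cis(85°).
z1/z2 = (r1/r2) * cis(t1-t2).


r = 14.0150 / 4.4090 = 3.1787
theta = 256° - 85° = 171° = 171° (mod 360)

3.1787 cis(171°)


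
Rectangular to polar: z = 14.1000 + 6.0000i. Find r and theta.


r = sqrt(198.81+36) = sqrt(234.81) = 15.3235
theta = atan2(6, 14.1) = 23.0513 degrees

r = 15.3235, theta = 23.0513 degrees


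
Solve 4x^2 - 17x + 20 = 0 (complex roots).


disc = (-17)^2 - 4*4*20 = 289 - 320 = -31
sqrt(|disc|) = sqrt(31) = 5.5678
Real part = 17/(2*4) = 2.1250
Imag part = 5.5678/(2*4) = 0.6960

2.1250 ± 0.6960i


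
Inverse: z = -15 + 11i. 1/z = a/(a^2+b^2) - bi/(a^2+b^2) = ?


|z|^2 = 225+121 = 346
1/z = (-15 - 11i)/346

1/z = -0.0434 - 0.0318i


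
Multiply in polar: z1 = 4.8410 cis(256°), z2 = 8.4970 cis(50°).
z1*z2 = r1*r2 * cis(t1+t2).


r = 4.8410 * 8.4970 = 41.1340
theta = 256° + 50° = 306° = 306° (mod 360)

41.1340 cis(306°)


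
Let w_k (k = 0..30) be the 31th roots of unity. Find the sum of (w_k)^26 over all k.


The roots are w_k = w^k with w = e^(2*pi*i/31), and (w^k)^26 = (w^26)^k.
So S = 1 + u + u^2 + ... + u^(30) with u = w^26.
26 = 0*31 + 26, so 26 is not a multiple of 31: u = w^26 ≠ 1 (w is a primitive 31th root), while u^31 = (w^31)^26 = 1.
Geometric series: S = (1 - u^31)/(1 - u) = (1 - 1)/(1 - u) = 0

S = 0


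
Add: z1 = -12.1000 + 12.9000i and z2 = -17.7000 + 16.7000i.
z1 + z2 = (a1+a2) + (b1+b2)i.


Real: -12.1 - 17.7 = -29.8
Imag: 12.9 + 16.7 = 29.6

-29.8000 + 29.6000i


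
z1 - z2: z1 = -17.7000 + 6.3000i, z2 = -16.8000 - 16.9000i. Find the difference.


Real: -17.7 + 16.8 = -0.9
Imag: 6.3 + 16.9 = 23.2

-0.9000 + 23.2000i


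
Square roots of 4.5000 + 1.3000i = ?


|z| = sqrt(20.25+1.69) = 4.6840
sqrt((|z|+a)/2) = sqrt((4.6840+4.5)/2) = sqrt(4.5920) = 2.1429
sqrt((|z|-a)/2) = sqrt((4.6840-4.5)/2) = sqrt(0.0920) = 0.3033

±(2.1429 + 0.3033i) i.e. 2.1429 + 0.3033i and -2.1429 - 0.3033i


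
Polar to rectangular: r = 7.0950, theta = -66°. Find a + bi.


a = 7.0950*cos(-66°) = 7.0950*0.40674 = 2.8858
b = 7.0950*sin(-66°) = 7.0950*(-0.91355) = -6.4816

2.8858 - 6.4816i


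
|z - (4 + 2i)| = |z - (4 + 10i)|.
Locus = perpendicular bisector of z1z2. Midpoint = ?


Equal distances means the locus is the perpendicular bisector of z1 and z2.
Midpoint = ((4+4)/2, (2+10)/2) = (4.0000, 6.0000)

Perpendicular bisector through (4.0000, 6.0000)


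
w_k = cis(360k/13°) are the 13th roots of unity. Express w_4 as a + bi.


Angle = 360*4/13 = 110.7692°
a = cos(110.7692°) = -0.3546
b = sin(110.7692°) = 0.9350

-0.3546 + 0.9350i


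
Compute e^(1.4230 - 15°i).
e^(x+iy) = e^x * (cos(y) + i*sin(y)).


e^1.4230 = 4.1496
cos(-15°) = 0.96593
sin(-15°) = -0.25882
Real = 4.1496*0.96593 = 4.0082
Imag = 4.1496*(-0.25882) = -1.0740

4.0082 - 1.0740i


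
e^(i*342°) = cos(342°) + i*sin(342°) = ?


cos(342°) = 0.9511
sin(342°) = -0.3090

e^(i*342°) = 0.9511 - 0.3090i


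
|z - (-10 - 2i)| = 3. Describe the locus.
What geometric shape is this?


|z - z0| = r is a circle with center z0 and radius r.
Center = (-10, -2), radius = 3

Circle with center (-10, -2) and radius 3


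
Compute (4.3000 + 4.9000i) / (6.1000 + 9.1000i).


Conjugate of z2 = 6.1000 - 9.1000i
Numerator: (4.3000 + 4.9000i)(6.1000 - 9.1000i) = 70.8200 - 9.2400i
Denominator: 6.1^2 + 9.1^2 = 120.02
Result = (70.8200 - 9.2400i)/120.02

0.5901 - 0.0770i


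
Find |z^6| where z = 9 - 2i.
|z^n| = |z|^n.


|z| = sqrt(81+4) = sqrt(85) = 9.2195
|z^6| = |z|^6 = (sqrt(85))^6 = 85^3 = 614125

|z^6| = 614125


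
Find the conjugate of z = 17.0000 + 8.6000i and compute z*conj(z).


z_bar = 17.0000 - 8.6000i
z*z_bar = 17^2 + 8.6^2 = 289 + 73.96 = 362.96

z_bar = 17.0000 - 8.6000i, z*z_bar = 362.96


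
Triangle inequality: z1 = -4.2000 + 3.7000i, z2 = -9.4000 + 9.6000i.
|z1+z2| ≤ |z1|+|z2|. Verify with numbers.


|z1| = sqrt((-4.2)^2 + 3.7^2) = sqrt(31.33) = 5.5973
|z2| = sqrt((-9.4)^2 + 9.6^2) = sqrt(180.52) = 13.4358
z1+z2 = -13.6000 + 13.3000i
|z1+z2| = sqrt(361.85) = 19.0224
|z1|+|z2| = 5.5973 + 13.4358 = 19.0331

|z1+z2| = 19.0224 ≤ |z1|+|z2| = 19.0331 (verified)


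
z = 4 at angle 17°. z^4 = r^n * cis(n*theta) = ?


r^4 = 4^4 = 256
n*theta = 4*17° = 68° = 68° (mod 360)
a = 256*cos(68°) = 95.8993
b = 256*sin(68°) = 237.3591

256 cis(68°) = 95.8993 + 237.3591i


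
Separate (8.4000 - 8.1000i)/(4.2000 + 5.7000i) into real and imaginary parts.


Multiply by conjugate: (8.4000 - 8.1000i)(4.2000 - 5.7000i) / (4.2^2 + 5.7^2)
Numerator real = 8.4*4.2 - (8.1)*5.7 = -10.89
Numerator imag = -8.1*4.2 - 8.4*5.7 = -81.9
Denominator = 50.13
Re(z) = -10.89/50.13 = -0.2172
Im(z) = -81.9/50.13 = -1.6338

Re(z) = -0.2172, Im(z) = -1.6338


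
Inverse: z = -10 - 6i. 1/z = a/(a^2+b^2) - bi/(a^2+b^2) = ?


|z|^2 = 100+36 = 136
1/z = (-10 + 6i)/136

1/z = -0.0735 + 0.0441i


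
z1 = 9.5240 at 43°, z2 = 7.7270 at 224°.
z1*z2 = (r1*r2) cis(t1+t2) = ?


r = 9.5240 * 7.7270 = 73.5919
theta = 43° + 224° = 267° = 267° (mod 360)

73.5919 cis(267°)


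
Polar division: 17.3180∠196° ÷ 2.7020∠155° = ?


r = 17.3180 / 2.7020 = 6.4093
theta = 196° - 155° = 41° = 41° (mod 360)

6.4093 cis(41°)


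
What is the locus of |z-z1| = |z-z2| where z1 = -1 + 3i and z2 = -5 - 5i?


Equal distances means the locus is the perpendicular bisector of z1 and z2.
Midpoint = ((-1+(-5))/2, (3+(-5))/2) = (-3.0000, -1.0000)

Perpendicular bisector through (-3.0000, -1.0000)


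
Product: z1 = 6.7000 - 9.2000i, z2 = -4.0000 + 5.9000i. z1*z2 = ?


Real = 6.7*(-4) - (-9.2)*5.9 = -26.8 - (-54.28) = 27.48
Imag = 6.7*5.9 - (4)*(-9.2) = 39.53 + 36.8 = 76.33

27.4800 + 76.3300i


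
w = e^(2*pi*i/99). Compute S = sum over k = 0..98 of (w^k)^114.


The roots are w_k = w^k with w = e^(2*pi*i/99), and (w^k)^114 = (w^114)^k.
So S = 1 + u + u^2 + ... + u^(98) with u = w^114.
114 = 1*99 + 15, so 114 is not a multiple of 99: u = (w^99)^1 * w^15 = w^15 ≠ 1 (w is a primitive 99th root), while u^99 = (w^99)^114 = 1.
Geometric series: S = (1 - u^99)/(1 - u) = (1 - 1)/(1 - u) = 0

S = 0


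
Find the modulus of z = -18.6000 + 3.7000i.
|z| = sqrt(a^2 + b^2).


|z| = sqrt((-18.6)^2 + 3.7^2) = sqrt(345.96 + 13.69) = sqrt(359.65) = 18.9644

|z| = 18.9644


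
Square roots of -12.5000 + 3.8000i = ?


|z| = sqrt(156.25+14.44) = 13.0648
sqrt((|z|+a)/2) = sqrt((13.0648+(-12.5))/2) = sqrt(0.2824) = 0.5314
sqrt((|z|-a)/2) = sqrt((13.0648-(-12.5))/2) = sqrt(12.7824) = 3.5753

±(0.5314 + 3.5753i) i.e. 0.5314 + 3.5753i and -0.5314 - 3.5753i


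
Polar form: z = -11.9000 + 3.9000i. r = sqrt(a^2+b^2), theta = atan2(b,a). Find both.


r = sqrt(141.61+15.21) = sqrt(156.82) = 12.5228
theta = atan2(3.9, -11.9) = 161.8544 degrees

r = 12.5228, theta = 161.8544 degrees


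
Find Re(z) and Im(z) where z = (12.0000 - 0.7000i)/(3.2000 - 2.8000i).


Multiply by conjugate: (12.0000 - 0.7000i)(3.2000 + 2.8000i) / (3.2^2 + (-2.8)^2)
Numerator real = 12*3.2 - (0.7)*(-2.8) = 40.36
Numerator imag = -0.7*3.2 - 12*(-2.8) = 31.36
Denominator = 18.08
Re(z) = 40.36/18.08 = 2.2323
Im(z) = 31.36/18.08 = 1.7345

Re(z) = 2.2323, Im(z) = 1.7345


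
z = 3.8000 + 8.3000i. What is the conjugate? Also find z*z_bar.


z_bar = 3.8000 - 8.3000i
z*z_bar = 3.8^2 + 8.3^2 = 14.44 + 68.89 = 83.33

z_bar = 3.8000 - 8.3000i, z*z_bar = 83.33


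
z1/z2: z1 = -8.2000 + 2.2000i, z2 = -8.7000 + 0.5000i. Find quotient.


Conjugate of z2 = -8.7000 - 0.5000i
Numerator: (-8.2000 + 2.2000i)(-8.7000 - 0.5000i) = 72.4400 - 15.0400i
Denominator: (-8.7)^2 + 0.5^2 = 75.94
Result = (72.4400 - 15.0400i)/75.94

0.9539 - 0.1981i


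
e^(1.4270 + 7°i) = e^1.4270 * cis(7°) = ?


e^1.4270 = 4.1662
cos(7°) = 0.992546
sin(7°) = 0.12187
Real = 4.1662*0.992546 = 4.1351
Imag = 4.1662*0.12187 = 0.5077

4.1351 + 0.5077i


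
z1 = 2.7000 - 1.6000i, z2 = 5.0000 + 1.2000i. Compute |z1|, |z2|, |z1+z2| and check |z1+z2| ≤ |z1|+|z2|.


|z1| = sqrt(2.7^2 + (-1.6)^2) = sqrt(9.85) = 3.1385
|z2| = sqrt(5^2 + 1.2^2) = sqrt(26.44) = 5.1420
z1+z2 = 7.7000 - 0.4000i
|z1+z2| = sqrt(59.45) = 7.7104
|z1|+|z2| = 3.1385 + 5.1420 = 8.2805

|z1+z2| = 7.7104 ≤ |z1|+|z2| = 8.2805 (verified)


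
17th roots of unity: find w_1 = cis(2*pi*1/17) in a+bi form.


Angle = 360*1/17 = 21.1765°
a = cos(21.1765°) = 0.9325
b = sin(21.1765°) = 0.3612

0.9325 + 0.3612i


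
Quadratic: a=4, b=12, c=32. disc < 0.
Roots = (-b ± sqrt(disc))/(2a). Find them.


disc = 12^2 - 4*4*32 = 144 - 512 = -368
sqrt(|disc|) = sqrt(368) = 19.1833
Real part = -12/(2*4) = -1.5000
Imag part = 19.1833/(2*4) = 2.3979

-1.5000 ± 2.3979i


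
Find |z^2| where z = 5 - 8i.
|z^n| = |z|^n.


|z| = sqrt(25+64) = sqrt(89) = 9.4340
|z^2| = |z|^2 = (sqrt(89))^2 = 89

|z^2| = 89


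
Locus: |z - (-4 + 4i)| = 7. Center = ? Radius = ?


|z - z0| = r is a circle with center z0 and radius r.
Center = (-4, 4), radius = 7

Circle with center (-4, 4) and radius 7


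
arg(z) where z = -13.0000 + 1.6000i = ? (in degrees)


Re = -13, Im = 1.6
arg = atan2(1.6, -13) = 172.9835 degrees

arg(z) = 172.9835 degrees


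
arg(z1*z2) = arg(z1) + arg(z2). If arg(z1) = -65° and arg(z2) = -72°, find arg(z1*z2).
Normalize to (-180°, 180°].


arg(z1*z2) = -65° - 72° = -137°
Normalized to (-180°, 180°]: -137°

-137°


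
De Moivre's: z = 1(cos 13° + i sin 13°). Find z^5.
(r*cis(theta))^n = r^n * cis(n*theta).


r^5 = 1^5 = 1
n*theta = 5*13° = 65° = 65° (mod 360)
a = 1*cos(65°) = 0.4226
b = 1*sin(65°) = 0.9063

1 cis(65°) = 0.4226 + 0.9063i


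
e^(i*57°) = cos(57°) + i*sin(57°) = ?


cos(57°) = 0.5446
sin(57°) = 0.8387

e^(i*57°) = 0.5446 + 0.8387i


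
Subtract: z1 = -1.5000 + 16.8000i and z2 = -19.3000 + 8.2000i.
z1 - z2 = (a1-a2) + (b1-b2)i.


Real: -1.5 + 19.3 = 17.8
Imag: 16.8 - 8.2 = 8.6

17.8000 + 8.6000i


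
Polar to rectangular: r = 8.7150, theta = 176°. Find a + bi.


a = 8.7150*cos(176°) = 8.7150*(-0.997564) = -8.6938
b = 8.7150*sin(176°) = 8.7150*0.069756 = 0.6079

-8.6938 + 0.6079i


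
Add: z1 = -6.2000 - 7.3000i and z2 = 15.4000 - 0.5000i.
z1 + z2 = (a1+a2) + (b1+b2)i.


Real: -6.2 + 15.4 = 9.2
Imag: -7.3 - 0.5 = -7.8

9.2000 - 7.8000i


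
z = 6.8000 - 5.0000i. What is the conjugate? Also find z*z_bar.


z_bar = 6.8000 + 5.0000i
z*z_bar = 6.8^2 + (-5)^2 = 46.24 + 25 = 71.24

z_bar = 6.8000 + 5.0000i, z*z_bar = 71.24


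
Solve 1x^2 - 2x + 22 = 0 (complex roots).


disc = (-2)^2 - 4*1*22 = 4 - 88 = -84
sqrt(|disc|) = sqrt(84) = 9.1652
Real part = 2/(2*1) = 1.0000
Imag part = 9.1652/(2*1) = 4.5826

1.0000 ± 4.5826i


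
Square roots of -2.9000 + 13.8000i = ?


|z| = sqrt(8.41+190.44) = 14.1014
sqrt((|z|+a)/2) = sqrt((14.1014+(-2.9))/2) = sqrt(5.6007) = 2.3666
sqrt((|z|-a)/2) = sqrt((14.1014-(-2.9))/2) = sqrt(8.5007) = 2.9156

±(2.3666 + 2.9156i) i.e. 2.3666 + 2.9156i and -2.3666 - 2.9156i


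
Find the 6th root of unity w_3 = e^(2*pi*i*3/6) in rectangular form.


Angle = 360*3/6 = 180°
a = cos(180°) = -1.0000
b = sin(180°) = 0

-1.0000 + 0i


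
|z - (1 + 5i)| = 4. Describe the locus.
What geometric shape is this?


|z - z0| = r is a circle with center z0 and radius r.
Center = (1, 5), radius = 4

Circle with center (1, 5) and radius 4


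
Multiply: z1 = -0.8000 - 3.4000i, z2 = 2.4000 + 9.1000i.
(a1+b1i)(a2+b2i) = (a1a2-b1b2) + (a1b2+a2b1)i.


Real = -0.8*2.4 - (-3.4)*9.1 = -1.92 - (-30.94) = 29.02
Imag = -0.8*9.1 + 2.4*(-3.4) = -7.28 - (8.16) = -15.44

29.0200 - 15.4400i


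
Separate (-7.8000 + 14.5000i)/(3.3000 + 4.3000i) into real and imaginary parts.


Multiply by conjugate: (-7.8000 + 14.5000i)(3.3000 - 4.3000i) / (3.3^2 + 4.3^2)
Numerator real = -7.8*3.3 + 14.5*4.3 = 36.61
Numerator imag = 14.5*3.3 - (-7.8)*4.3 = 81.39
Denominator = 29.38
Re(z) = 36.61/29.38 = 1.2461
Im(z) = 81.39/29.38 = 2.7703

Re(z) = 1.2461, Im(z) = 2.7703


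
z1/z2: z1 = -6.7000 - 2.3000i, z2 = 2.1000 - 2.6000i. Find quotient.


Conjugate of z2 = 2.1000 + 2.6000i
Numerator: (-6.7000 - 2.3000i)(2.1000 + 2.6000i) = -8.0900 - 22.2500i
Denominator: 2.1^2 + (-2.6)^2 = 11.17
Result = (-8.0900 - 22.2500i)/11.17

-0.7243 - 1.9919i


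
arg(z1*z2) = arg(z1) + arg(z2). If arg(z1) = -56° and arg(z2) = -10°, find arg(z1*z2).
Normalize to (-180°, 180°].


arg(z1*z2) = -56° - 10° = -66°
Normalized to (-180°, 180°]: -66°

-66°


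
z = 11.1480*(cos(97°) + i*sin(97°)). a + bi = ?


a = 11.1480*cos(97°) = 11.1480*(-0.12187) = -1.3586
b = 11.1480*sin(97°) = 11.1480*0.99255 = 11.0649

-1.3586 + 11.0649i


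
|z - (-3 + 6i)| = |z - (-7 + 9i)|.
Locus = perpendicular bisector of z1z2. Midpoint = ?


Equal distances means the locus is the perpendicular bisector of z1 and z2.
Midpoint = ((-3+(-7))/2, (6+9)/2) = (-5.0000, 7.5000)

Perpendicular bisector through (-5.0000, 7.5000)


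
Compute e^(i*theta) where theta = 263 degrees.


cos(263°) = -0.1219
sin(263°) = -0.9925

e^(i*263°) = -0.1219 - 0.9925i


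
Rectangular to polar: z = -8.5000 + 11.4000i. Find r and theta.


r = sqrt(72.25+129.96) = sqrt(202.21) = 14.2201
theta = atan2(11.4, -8.5) = 126.7087 degrees

r = 14.2201, theta = 126.7087 degrees


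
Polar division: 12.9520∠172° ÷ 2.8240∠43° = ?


r = 12.9520 / 2.8240 = 4.5864
theta = 172° - 43° = 129° = 129° (mod 360)

4.5864 cis(129°)


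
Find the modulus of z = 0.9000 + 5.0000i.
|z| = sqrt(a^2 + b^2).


|z| = sqrt(0.9^2 + 5^2) = sqrt(0.81 + 25) = sqrt(25.81) = 5.0804

|z| = 5.0804


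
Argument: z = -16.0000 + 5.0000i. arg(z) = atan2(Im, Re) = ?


Re = -16, Im = 5
arg = atan2(5, -16) = 162.6460 degrees

arg(z) = 162.6460 degrees


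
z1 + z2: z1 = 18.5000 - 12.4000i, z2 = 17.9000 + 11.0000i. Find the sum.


Real: 18.5 + 17.9 = 36.4
Imag: -12.4 + 11 = -1.4

36.4000 - 1.4000i


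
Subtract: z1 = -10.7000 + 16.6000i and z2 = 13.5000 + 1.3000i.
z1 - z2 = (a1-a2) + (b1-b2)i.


Real: -10.7 - 13.5 = -24.2
Imag: 16.6 - 1.3 = 15.3

-24.2000 + 15.3000i


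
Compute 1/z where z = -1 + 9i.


|z|^2 = 1+81 = 82
1/z = (-1 - 9i)/82

1/z = -0.0122 - 0.1098i


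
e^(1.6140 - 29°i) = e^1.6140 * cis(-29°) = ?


e^1.6140 = 5.0229
cos(-29°) = 0.87462
sin(-29°) = -0.4848
Real = 5.0229*0.87462 = 4.3931
Imag = 5.0229*(-0.4848) = -2.4351

4.3931 - 2.4351i


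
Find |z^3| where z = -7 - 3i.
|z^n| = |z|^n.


|z| = sqrt(49+9) = sqrt(58) = 7.6158
|z^3| = |z|^3 = (sqrt(58))^3 = 58*sqrt(58)

|z^3| = 58*sqrt(58) ≈ 441.7148


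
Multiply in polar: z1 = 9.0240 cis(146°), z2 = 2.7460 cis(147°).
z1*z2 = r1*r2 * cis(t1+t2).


r = 9.0240 * 2.7460 = 24.7799
theta = 146° + 147° = 293° = 293° (mod 360)

24.7799 cis(293°)


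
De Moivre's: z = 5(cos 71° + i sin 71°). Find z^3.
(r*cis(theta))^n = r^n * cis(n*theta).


r^3 = 5^3 = 125
n*theta = 3*71° = 213° = 213° (mod 360)
a = 125*cos(213°) = -104.8338
b = 125*sin(213°) = -68.0799

125 cis(213°) = -104.8338 - 68.0799i


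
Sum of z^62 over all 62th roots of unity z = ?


The roots are w_k = w^k with w = e^(2*pi*i/62), and (w^k)^62 = (w^62)^k.
So S = 1 + u + u^2 + ... + u^(61) with u = w^62.
62 = 1*62 + 0, so 62 is a multiple of 62 and u = (w^62)^1 = 1.
Every one of the 62 terms equals 1: S = 62

S = 62


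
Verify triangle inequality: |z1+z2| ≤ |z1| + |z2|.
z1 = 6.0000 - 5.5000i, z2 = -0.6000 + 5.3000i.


|z1| = sqrt(6^2 + (-5.5)^2) = sqrt(66.25) = 8.1394
|z2| = sqrt((-0.6)^2 + 5.3^2) = sqrt(28.45) = 5.3339
z1+z2 = 5.4000 - 0.2000i
|z1+z2| = sqrt(29.2) = 5.4037
|z1|+|z2| = 8.1394 + 5.3339 = 13.4733

|z1+z2| = 5.4037 ≤ |z1|+|z2| = 13.4733 (verified)


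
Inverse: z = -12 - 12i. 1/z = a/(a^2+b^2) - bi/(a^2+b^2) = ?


|z|^2 = 144+144 = 288
1/z = (-12 + 12i)/288

1/z = -0.0417 + 0.0417i


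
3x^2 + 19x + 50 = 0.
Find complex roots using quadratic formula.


disc = 19^2 - 4*3*50 = 361 - 600 = -239
sqrt(|disc|) = sqrt(239) = 15.4596
Real part = -19/(2*3) = -3.1667
Imag part = 15.4596/(2*3) = 2.5766

-3.1667 ± 2.5766i


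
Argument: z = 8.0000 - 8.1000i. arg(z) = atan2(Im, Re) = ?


Re = 8, Im = -8.1
arg = atan2(-8.1, 8) = -45.3559 degrees

arg(z) = -45.3559 degrees


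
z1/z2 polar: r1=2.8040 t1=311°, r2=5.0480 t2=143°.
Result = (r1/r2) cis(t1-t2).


r = 2.8040 / 5.0480 = 0.5555
theta = 311° - 143° = 168° = 168° (mod 360)

0.5555 cis(168°)


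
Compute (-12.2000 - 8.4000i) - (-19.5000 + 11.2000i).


Real: -12.2 + 19.5 = 7.3
Imag: -8.4 - 11.2 = -19.6

7.3000 - 19.6000i


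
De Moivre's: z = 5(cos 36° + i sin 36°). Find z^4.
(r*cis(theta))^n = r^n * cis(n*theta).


r^4 = 5^4 = 625
n*theta = 4*36° = 144° = 144° (mod 360)
a = 625*cos(144°) = -505.6356
b = 625*sin(144°) = 367.3658

625 cis(144°) = -505.6356 + 367.3658i


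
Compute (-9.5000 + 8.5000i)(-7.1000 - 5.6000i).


Real = -9.5*(-7.1) - 8.5*(-5.6) = 67.45 - (-47.6) = 115.05
Imag = -9.5*(-5.6) - (7.1)*8.5 = 53.2 - (60.35) = -7.15

115.0500 - 7.1500i


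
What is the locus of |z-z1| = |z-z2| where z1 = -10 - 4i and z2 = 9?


Equal distances means the locus is the perpendicular bisector of z1 and z2.
Midpoint = ((-10+9)/2, (-4+0)/2) = (-0.5000, -2.0000)

Perpendicular bisector through (-0.5000, -2.0000)


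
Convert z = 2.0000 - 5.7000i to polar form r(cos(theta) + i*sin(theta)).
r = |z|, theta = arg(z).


r = sqrt(4+32.49) = sqrt(36.49) = 6.0407
theta = atan2(-5.7, 2) = -70.6652 degrees

r = 6.0407, theta = -70.6652 degrees


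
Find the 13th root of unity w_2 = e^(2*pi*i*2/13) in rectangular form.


Angle = 360*2/13 = 55.3846°
a = cos(55.3846°) = 0.5681
b = sin(55.3846°) = 0.8230

0.5681 + 0.8230i


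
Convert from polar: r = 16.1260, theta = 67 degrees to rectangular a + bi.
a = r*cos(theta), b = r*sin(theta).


a = 16.1260*cos(67°) = 16.1260*0.39073 = 6.3009
b = 16.1260*sin(67°) = 16.1260*0.920505 = 14.8441

6.3009 + 14.8441i


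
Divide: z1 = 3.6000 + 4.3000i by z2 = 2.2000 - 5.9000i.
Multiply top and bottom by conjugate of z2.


Conjugate of z2 = 2.2000 + 5.9000i
Numerator: (3.6000 + 4.3000i)(2.2000 + 5.9000i) = -17.4500 + 30.7000i
Denominator: 2.2^2 + (-5.9)^2 = 39.65
Result = (-17.4500 + 30.7000i)/39.65

-0.4401 + 0.7743i


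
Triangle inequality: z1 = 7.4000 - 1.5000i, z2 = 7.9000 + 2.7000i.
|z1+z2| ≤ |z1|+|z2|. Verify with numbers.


|z1| = sqrt(7.4^2 + (-1.5)^2) = sqrt(57.01) = 7.5505
|z2| = sqrt(7.9^2 + 2.7^2) = sqrt(69.7) = 8.3487
z1+z2 = 15.3000 + 1.2000i
|z1+z2| = sqrt(235.53) = 15.3470
|z1|+|z2| = 7.5505 + 8.3487 = 15.8992

|z1+z2| = 15.3470 ≤ |z1|+|z2| = 15.8992 (verified)
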